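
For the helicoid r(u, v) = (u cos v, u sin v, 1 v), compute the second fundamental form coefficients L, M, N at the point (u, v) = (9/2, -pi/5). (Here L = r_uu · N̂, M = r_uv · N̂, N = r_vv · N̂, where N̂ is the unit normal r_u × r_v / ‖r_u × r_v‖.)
L = 0;  M = -2*sqrt(85)/85;  N = 0

Compute the unit normal N̂(u, v) = (sin(v)/sqrt(u^2 + 1), -cos(v)/sqrt(u^2 + 1), u/sqrt(u^2 + 1)), and the second partials r_uu, r_uv, r_vv. Take dot products:
  L(u, v) = r_uu · N̂ = 0,
  M(u, v) = r_uv · N̂ = -1/sqrt(u^2 + 1),
  N(u, v) = r_vv · N̂ = 0.
Evaluating at (u, v) = (9/2, -pi/5):
  L = 0, M = -2*sqrt(85)/85, N = 0.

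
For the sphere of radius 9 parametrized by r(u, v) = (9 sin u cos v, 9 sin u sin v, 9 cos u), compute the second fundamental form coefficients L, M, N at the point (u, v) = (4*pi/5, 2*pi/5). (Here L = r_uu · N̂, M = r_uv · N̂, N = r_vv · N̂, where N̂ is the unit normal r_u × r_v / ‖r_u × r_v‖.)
L = -9;  M = 0;  N = -45/8 + 9*sqrt(5)/8

Compute the unit normal N̂(u, v) = (sin(u)^2*cos(v)/Abs(sin(u)), sin(u)^2*sin(v)/Abs(sin(u)), sin(2*u)/(2*Abs(sin(u)))), and the second partials r_uu, r_uv, r_vv. Take dot products:
  L(u, v) = r_uu · N̂ = -9*sin(u)/Abs(sin(u)),
  M(u, v) = r_uv · N̂ = 0,
  N(u, v) = r_vv · N̂ = -9*sin(u)^3/Abs(sin(u)).
Evaluating at (u, v) = (4*pi/5, 2*pi/5):
  L = -9, M = 0, N = -45/8 + 9*sqrt(5)/8.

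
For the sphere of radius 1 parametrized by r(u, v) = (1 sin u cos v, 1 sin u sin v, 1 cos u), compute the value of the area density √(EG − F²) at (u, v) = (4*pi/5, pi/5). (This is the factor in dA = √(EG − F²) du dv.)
√(EG − F²)|_{(4*pi/5, pi/5)} = sqrt(10 - 2*sqrt(5))/4

E = 1, F = 0, G = sin(u)^2, so EG − F² = sin(u)^2. Taking the positive square root: √(EG − F²) = Abs(sin(u)). At (u, v) = (4*pi/5, pi/5): sqrt(10 - 2*sqrt(5))/4.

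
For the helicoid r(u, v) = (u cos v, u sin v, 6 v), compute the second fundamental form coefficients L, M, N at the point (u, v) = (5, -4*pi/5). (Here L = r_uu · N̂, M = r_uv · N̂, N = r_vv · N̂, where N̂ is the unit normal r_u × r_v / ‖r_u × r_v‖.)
L = 0;  M = -6*sqrt(61)/61;  N = 0

Compute the unit normal N̂(u, v) = (6*sin(v)/sqrt(u^2 + 36), -6*cos(v)/sqrt(u^2 + 36), u/sqrt(u^2 + 36)), and the second partials r_uu, r_uv, r_vv. Take dot products:
  L(u, v) = r_uu · N̂ = 0,
  M(u, v) = r_uv · N̂ = -6/sqrt(u^2 + 36),
  N(u, v) = r_vv · N̂ = 0.
Evaluating at (u, v) = (5, -4*pi/5):
  L = 0, M = -6*sqrt(61)/61, N = 0.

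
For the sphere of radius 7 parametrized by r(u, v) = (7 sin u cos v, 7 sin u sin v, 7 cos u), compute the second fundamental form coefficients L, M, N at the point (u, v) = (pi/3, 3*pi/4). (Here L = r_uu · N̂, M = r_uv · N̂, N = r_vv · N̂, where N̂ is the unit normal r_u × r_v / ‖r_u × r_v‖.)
L = -7;  M = 0;  N = -21/4

Compute the unit normal N̂(u, v) = (sin(u)^2*cos(v)/Abs(sin(u)), sin(u)^2*sin(v)/Abs(sin(u)), sin(2*u)/(2*Abs(sin(u)))), and the second partials r_uu, r_uv, r_vv. Take dot products:
  L(u, v) = r_uu · N̂ = -7*sin(u)/Abs(sin(u)),
  M(u, v) = r_uv · N̂ = 0,
  N(u, v) = r_vv · N̂ = -7*sin(u)^3/Abs(sin(u)).
Evaluating at (u, v) = (pi/3, 3*pi/4):
  L = -7, M = 0, N = -21/4.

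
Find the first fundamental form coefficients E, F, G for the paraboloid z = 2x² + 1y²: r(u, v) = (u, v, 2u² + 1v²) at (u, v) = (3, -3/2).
E = 145;  F = -36;  G = 10

Partials: r_u = (1, 0, 4*u), r_v = (0, 1, 2*v). As functions of (u, v):
  E = r_u · r_u = 16*u^2 + 1,
  F = r_u · r_v = 8*u*v,
  G = r_v · r_v = 4*v^2 + 1.
Evaluating at (u, v) = (3, -3/2): E = 145, F = -36, G = 10.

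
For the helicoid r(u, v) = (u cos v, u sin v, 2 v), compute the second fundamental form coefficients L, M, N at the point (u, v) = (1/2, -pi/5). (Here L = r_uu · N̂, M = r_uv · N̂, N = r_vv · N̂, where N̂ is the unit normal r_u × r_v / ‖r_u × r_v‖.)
L = 0;  M = -4*sqrt(17)/17;  N = 0

Compute the unit normal N̂(u, v) = (2*sin(v)/sqrt(u^2 + 4), -2*cos(v)/sqrt(u^2 + 4), u/sqrt(u^2 + 4)), and the second partials r_uu, r_uv, r_vv. Take dot products:
  L(u, v) = r_uu · N̂ = 0,
  M(u, v) = r_uv · N̂ = -2/sqrt(u^2 + 4),
  N(u, v) = r_vv · N̂ = 0.
Evaluating at (u, v) = (1/2, -pi/5):
  L = 0, M = -4*sqrt(17)/17, N = 0.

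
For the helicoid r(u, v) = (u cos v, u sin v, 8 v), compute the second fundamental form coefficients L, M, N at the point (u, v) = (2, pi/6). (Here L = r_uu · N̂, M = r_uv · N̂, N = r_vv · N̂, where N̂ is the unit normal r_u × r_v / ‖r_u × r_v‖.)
L = 0;  M = -4*sqrt(17)/17;  N = 0

Compute the unit normal N̂(u, v) = (8*sin(v)/sqrt(u^2 + 64), -8*cos(v)/sqrt(u^2 + 64), u/sqrt(u^2 + 64)), and the second partials r_uu, r_uv, r_vv. Take dot products:
  L(u, v) = r_uu · N̂ = 0,
  M(u, v) = r_uv · N̂ = -8/sqrt(u^2 + 64),
  N(u, v) = r_vv · N̂ = 0.
Evaluating at (u, v) = (2, pi/6):
  L = 0, M = -4*sqrt(17)/17, N = 0.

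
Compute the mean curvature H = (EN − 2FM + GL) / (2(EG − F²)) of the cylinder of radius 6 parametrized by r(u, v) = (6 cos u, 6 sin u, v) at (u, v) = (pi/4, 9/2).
H = -1/12

With E = 36, F = 0, G = 1, L = -6, M = 0, N = 0, assemble
  H = (EN − 2FM + GL) / (2(EG − F²)) = -1/12.
At (u, v) = (pi/4, 9/2): H = -1/12.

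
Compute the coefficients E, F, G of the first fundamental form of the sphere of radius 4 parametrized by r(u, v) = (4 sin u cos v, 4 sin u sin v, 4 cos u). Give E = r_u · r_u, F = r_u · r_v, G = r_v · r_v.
E = 16;  F = 0;  G = 16*sin(u)^2

Compute partials: r_u = (4*cos(u)*cos(v), 4*sin(v)*cos(u), -4*sin(u)), r_v = (-4*sin(u)*sin(v), 4*sin(u)*cos(v), 0). Then
  E = r_u · r_u = 16,
  F = r_u · r_v = 0,
  G = r_v · r_v = 16*sin(u)^2.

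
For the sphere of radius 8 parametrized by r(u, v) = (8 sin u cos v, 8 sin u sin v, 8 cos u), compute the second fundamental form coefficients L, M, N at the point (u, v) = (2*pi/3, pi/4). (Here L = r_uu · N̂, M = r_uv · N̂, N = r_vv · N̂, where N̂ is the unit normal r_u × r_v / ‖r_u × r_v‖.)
L = -8;  M = 0;  N = -6

Compute the unit normal N̂(u, v) = (sin(u)^2*cos(v)/Abs(sin(u)), sin(u)^2*sin(v)/Abs(sin(u)), sin(2*u)/(2*Abs(sin(u)))), and the second partials r_uu, r_uv, r_vv. Take dot products:
  L(u, v) = r_uu · N̂ = -8*sin(u)/Abs(sin(u)),
  M(u, v) = r_uv · N̂ = 0,
  N(u, v) = r_vv · N̂ = -8*sin(u)^3/Abs(sin(u)).
Evaluating at (u, v) = (2*pi/3, pi/4):
  L = -8, M = 0, N = -6.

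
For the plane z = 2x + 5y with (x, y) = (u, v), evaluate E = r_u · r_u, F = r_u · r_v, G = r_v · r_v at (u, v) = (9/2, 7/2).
E = 5;  F = 10;  G = 26

Partials: r_u = (1, 0, 2), r_v = (0, 1, 5). As functions of (u, v):
  E = r_u · r_u = 5,
  F = r_u · r_v = 10,
  G = r_v · r_v = 26.
Evaluating at (u, v) = (9/2, 7/2): E = 5, F = 10, G = 26.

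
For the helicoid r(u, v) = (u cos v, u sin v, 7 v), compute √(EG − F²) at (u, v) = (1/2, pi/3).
√(EG − F²)|_{(1/2, pi/3)} = sqrt(197)/2

E = 1, F = 0, G = u^2 + 49; EG − F² = u^2 + 49; √(EG − F²) = sqrt(u^2 + 49). At the given point: sqrt(197)/2.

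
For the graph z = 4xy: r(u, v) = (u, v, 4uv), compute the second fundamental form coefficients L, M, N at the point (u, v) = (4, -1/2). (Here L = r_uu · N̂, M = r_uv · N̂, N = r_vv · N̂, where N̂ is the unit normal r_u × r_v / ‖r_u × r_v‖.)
L = 0;  M = 4*sqrt(29)/87;  N = 0

Compute the unit normal N̂(u, v) = (-4*v/sqrt(16*u^2 + 16*v^2 + 1), -4*u/sqrt(16*u^2 + 16*v^2 + 1), 1/sqrt(16*u^2 + 16*v^2 + 1)), and the second partials r_uu, r_uv, r_vv. Take dot products:
  L(u, v) = r_uu · N̂ = 0,
  M(u, v) = r_uv · N̂ = 4/sqrt(16*u^2 + 16*v^2 + 1),
  N(u, v) = r_vv · N̂ = 0.
Evaluating at (u, v) = (4, -1/2):
  L = 0, M = 4*sqrt(29)/87, N = 0.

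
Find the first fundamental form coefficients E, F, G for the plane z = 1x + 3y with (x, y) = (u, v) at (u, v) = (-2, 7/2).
E = 2;  F = 3;  G = 10

Partials: r_u = (1, 0, 1), r_v = (0, 1, 3). As functions of (u, v):
  E = r_u · r_u = 2,
  F = r_u · r_v = 3,
  G = r_v · r_v = 10.
Evaluating at (u, v) = (-2, 7/2): E = 2, F = 3, G = 10.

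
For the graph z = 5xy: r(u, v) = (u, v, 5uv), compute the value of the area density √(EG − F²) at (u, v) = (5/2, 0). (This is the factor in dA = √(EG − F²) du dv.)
√(EG − F²)|_{(5/2, 0)} = sqrt(629)/2

E = 25*v^2 + 1, F = 25*u*v, G = 25*u^2 + 1, so EG − F² = 25*u^2 + 25*v^2 + 1. Taking the positive square root: √(EG − F²) = sqrt(25*u^2 + 25*v^2 + 1). At (u, v) = (5/2, 0): sqrt(629)/2.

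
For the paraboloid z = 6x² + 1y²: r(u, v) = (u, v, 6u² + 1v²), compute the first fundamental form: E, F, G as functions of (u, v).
E = 144*u^2 + 1;  F = 24*u*v;  G = 4*v^2 + 1

Compute partials: r_u = (1, 0, 12*u), r_v = (0, 1, 2*v). Then
  E = r_u · r_u = 144*u^2 + 1,
  F = r_u · r_v = 24*u*v,
  G = r_v · r_v = 4*v^2 + 1.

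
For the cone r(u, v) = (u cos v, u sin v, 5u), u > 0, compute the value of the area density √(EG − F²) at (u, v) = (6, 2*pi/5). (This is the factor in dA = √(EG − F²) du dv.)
√(EG − F²)|_{(6, 2*pi/5)} = 6*sqrt(26)

E = 26, F = 0, G = u^2, so EG − F² = 26*u^2. Taking the positive square root: √(EG − F²) = sqrt(26)*Abs(u). At (u, v) = (6, 2*pi/5): 6*sqrt(26).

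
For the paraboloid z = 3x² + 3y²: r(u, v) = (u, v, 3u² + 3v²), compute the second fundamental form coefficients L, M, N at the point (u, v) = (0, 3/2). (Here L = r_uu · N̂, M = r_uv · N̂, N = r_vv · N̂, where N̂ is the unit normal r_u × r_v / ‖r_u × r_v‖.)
L = 3*sqrt(82)/41;  M = 0;  N = 3*sqrt(82)/41

Compute the unit normal N̂(u, v) = (-6*u/sqrt(36*u^2 + 36*v^2 + 1), -6*v/sqrt(36*u^2 + 36*v^2 + 1), 1/sqrt(36*u^2 + 36*v^2 + 1)), and the second partials r_uu, r_uv, r_vv. Take dot products:
  L(u, v) = r_uu · N̂ = 6/sqrt(36*u^2 + 36*v^2 + 1),
  M(u, v) = r_uv · N̂ = 0,
  N(u, v) = r_vv · N̂ = 6/sqrt(36*u^2 + 36*v^2 + 1).
Evaluating at (u, v) = (0, 3/2):
  L = 3*sqrt(82)/41, M = 0, N = 3*sqrt(82)/41.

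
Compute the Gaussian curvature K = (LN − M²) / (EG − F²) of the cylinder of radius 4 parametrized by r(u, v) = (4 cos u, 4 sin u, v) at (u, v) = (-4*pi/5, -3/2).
K = 0

Coefficients of the first fundamental form: E = 16, F = 0, G = 1.
Coefficients of the second fundamental form: L = -4, M = 0, N = 0.
Assemble K = (LN − M²)/(EG − F²) = 0. At (u, v) = (-4*pi/5, -3/2): K = 0.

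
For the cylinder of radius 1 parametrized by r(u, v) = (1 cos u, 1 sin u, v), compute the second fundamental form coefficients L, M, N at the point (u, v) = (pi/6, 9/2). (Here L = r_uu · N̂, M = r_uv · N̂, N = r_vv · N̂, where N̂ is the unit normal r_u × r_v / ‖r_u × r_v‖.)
L = -1;  M = 0;  N = 0

Compute the unit normal N̂(u, v) = (cos(u), sin(u), 0), and the second partials r_uu, r_uv, r_vv. Take dot products:
  L(u, v) = r_uu · N̂ = -1,
  M(u, v) = r_uv · N̂ = 0,
  N(u, v) = r_vv · N̂ = 0.
Evaluating at (u, v) = (pi/6, 9/2):
  L = -1, M = 0, N = 0.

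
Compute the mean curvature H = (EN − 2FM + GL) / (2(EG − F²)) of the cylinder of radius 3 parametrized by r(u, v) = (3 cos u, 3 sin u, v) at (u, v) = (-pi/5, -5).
H = -1/6

With E = 9, F = 0, G = 1, L = -3, M = 0, N = 0, assemble
  H = (EN − 2FM + GL) / (2(EG − F²)) = -1/6.
At (u, v) = (-pi/5, -5): H = -1/6.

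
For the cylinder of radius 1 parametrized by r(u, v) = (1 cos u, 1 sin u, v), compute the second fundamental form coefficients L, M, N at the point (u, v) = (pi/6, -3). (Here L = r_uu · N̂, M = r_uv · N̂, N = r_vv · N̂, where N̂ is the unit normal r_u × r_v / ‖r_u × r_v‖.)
L = -1;  M = 0;  N = 0

Compute the unit normal N̂(u, v) = (cos(u), sin(u), 0), and the second partials r_uu, r_uv, r_vv. Take dot products:
  L(u, v) = r_uu · N̂ = -1,
  M(u, v) = r_uv · N̂ = 0,
  N(u, v) = r_vv · N̂ = 0.
Evaluating at (u, v) = (pi/6, -3):
  L = -1, M = 0, N = 0.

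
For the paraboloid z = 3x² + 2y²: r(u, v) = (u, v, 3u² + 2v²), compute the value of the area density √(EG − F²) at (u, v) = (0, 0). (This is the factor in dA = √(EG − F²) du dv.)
√(EG − F²)|_{(0, 0)} = 1

E = 36*u^2 + 1, F = 24*u*v, G = 16*v^2 + 1, so EG − F² = 36*u^2 + 16*v^2 + 1. Taking the positive square root: √(EG − F²) = sqrt(36*u^2 + 16*v^2 + 1). At (u, v) = (0, 0): 1.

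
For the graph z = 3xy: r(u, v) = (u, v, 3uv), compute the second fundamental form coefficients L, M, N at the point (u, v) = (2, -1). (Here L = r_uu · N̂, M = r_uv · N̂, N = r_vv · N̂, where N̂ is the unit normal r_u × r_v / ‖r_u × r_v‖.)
L = 0;  M = 3*sqrt(46)/46;  N = 0

Compute the unit normal N̂(u, v) = (-3*v/sqrt(9*u^2 + 9*v^2 + 1), -3*u/sqrt(9*u^2 + 9*v^2 + 1), 1/sqrt(9*u^2 + 9*v^2 + 1)), and the second partials r_uu, r_uv, r_vv. Take dot products:
  L(u, v) = r_uu · N̂ = 0,
  M(u, v) = r_uv · N̂ = 3/sqrt(9*u^2 + 9*v^2 + 1),
  N(u, v) = r_vv · N̂ = 0.
Evaluating at (u, v) = (2, -1):
  L = 0, M = 3*sqrt(46)/46, N = 0.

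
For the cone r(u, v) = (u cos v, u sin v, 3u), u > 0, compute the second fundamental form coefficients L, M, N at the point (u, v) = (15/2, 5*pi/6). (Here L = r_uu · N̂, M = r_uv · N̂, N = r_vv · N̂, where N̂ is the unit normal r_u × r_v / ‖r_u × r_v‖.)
L = 0;  M = 0;  N = 9*sqrt(10)/4

Compute the unit normal N̂(u, v) = (-3*sqrt(10)*u*cos(v)/(10*Abs(u)), -3*sqrt(10)*u*sin(v)/(10*Abs(u)), sqrt(10)*u/(10*Abs(u))), and the second partials r_uu, r_uv, r_vv. Take dot products:
  L(u, v) = r_uu · N̂ = 0,
  M(u, v) = r_uv · N̂ = 0,
  N(u, v) = r_vv · N̂ = 3*sqrt(10)*u^2/(10*Abs(u)).
Evaluating at (u, v) = (15/2, 5*pi/6):
  L = 0, M = 0, N = 9*sqrt(10)/4.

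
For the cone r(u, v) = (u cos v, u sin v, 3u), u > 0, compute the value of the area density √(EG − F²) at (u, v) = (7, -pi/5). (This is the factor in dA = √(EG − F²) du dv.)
√(EG − F²)|_{(7, -pi/5)} = 7*sqrt(10)

E = 10, F = 0, G = u^2, so EG − F² = 10*u^2. Taking the positive square root: √(EG − F²) = sqrt(10)*Abs(u). At (u, v) = (7, -pi/5): 7*sqrt(10).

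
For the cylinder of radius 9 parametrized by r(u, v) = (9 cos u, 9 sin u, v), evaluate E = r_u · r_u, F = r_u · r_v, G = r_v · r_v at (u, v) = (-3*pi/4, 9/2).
E = 81;  F = 0;  G = 1

Partials: r_u = (-9*sin(u), 9*cos(u), 0), r_v = (0, 0, 1). As functions of (u, v):
  E = r_u · r_u = 81,
  F = r_u · r_v = 0,
  G = r_v · r_v = 1.
Evaluating at (u, v) = (-3*pi/4, 9/2): E = 81, F = 0, G = 1.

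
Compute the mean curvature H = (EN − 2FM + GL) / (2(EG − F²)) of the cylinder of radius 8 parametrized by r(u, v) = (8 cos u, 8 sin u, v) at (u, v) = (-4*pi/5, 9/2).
H = -1/16

With E = 64, F = 0, G = 1, L = -8, M = 0, N = 0, assemble
  H = (EN − 2FM + GL) / (2(EG − F²)) = -1/16.
At (u, v) = (-4*pi/5, 9/2): H = -1/16.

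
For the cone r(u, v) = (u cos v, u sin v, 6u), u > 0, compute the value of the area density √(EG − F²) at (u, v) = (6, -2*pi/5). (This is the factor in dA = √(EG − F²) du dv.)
√(EG − F²)|_{(6, -2*pi/5)} = 6*sqrt(37)

E = 37, F = 0, G = u^2, so EG − F² = 37*u^2. Taking the positive square root: √(EG − F²) = sqrt(37)*Abs(u). At (u, v) = (6, -2*pi/5): 6*sqrt(37).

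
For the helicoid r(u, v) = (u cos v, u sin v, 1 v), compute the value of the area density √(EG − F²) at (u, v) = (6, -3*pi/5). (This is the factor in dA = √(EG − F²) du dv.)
√(EG − F²)|_{(6, -3*pi/5)} = sqrt(37)

E = 1, F = 0, G = u^2 + 1, so EG − F² = u^2 + 1. Taking the positive square root: √(EG − F²) = sqrt(u^2 + 1). At (u, v) = (6, -3*pi/5): sqrt(37).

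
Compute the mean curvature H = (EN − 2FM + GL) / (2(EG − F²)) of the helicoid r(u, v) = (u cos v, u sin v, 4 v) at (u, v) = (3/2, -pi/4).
H = 0

With E = 1, F = 0, G = u^2 + 16, L = 0, M = -4/sqrt(u^2 + 16), N = 0, assemble
  H = (EN − 2FM + GL) / (2(EG − F²)) = 0.
At (u, v) = (3/2, -pi/4): H = 0.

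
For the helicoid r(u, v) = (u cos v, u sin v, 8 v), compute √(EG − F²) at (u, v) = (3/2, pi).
√(EG − F²)|_{(3/2, pi)} = sqrt(265)/2

E = 1, F = 0, G = u^2 + 64; EG − F² = u^2 + 64; √(EG − F²) = sqrt(u^2 + 64). At the given point: sqrt(265)/2.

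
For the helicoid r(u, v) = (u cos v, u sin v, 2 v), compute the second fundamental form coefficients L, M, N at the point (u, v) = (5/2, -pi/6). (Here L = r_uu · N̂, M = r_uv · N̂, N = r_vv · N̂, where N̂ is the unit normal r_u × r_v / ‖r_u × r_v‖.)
L = 0;  M = -4*sqrt(41)/41;  N = 0

Compute the unit normal N̂(u, v) = (2*sin(v)/sqrt(u^2 + 4), -2*cos(v)/sqrt(u^2 + 4), u/sqrt(u^2 + 4)), and the second partials r_uu, r_uv, r_vv. Take dot products:
  L(u, v) = r_uu · N̂ = 0,
  M(u, v) = r_uv · N̂ = -2/sqrt(u^2 + 4),
  N(u, v) = r_vv · N̂ = 0.
Evaluating at (u, v) = (5/2, -pi/6):
  L = 0, M = -4*sqrt(41)/41, N = 0.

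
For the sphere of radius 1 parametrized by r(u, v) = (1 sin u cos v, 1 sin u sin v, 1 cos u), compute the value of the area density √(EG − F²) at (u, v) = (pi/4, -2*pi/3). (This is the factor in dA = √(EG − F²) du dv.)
√(EG − F²)|_{(pi/4, -2*pi/3)} = sqrt(2)/2

E = 1, F = 0, G = sin(u)^2, so EG − F² = sin(u)^2. Taking the positive square root: √(EG − F²) = Abs(sin(u)). At (u, v) = (pi/4, -2*pi/3): sqrt(2)/2.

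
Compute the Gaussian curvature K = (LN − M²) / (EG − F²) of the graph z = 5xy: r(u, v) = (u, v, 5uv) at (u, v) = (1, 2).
K = -25/15876

Coefficients of the first fundamental form: E = 25*v^2 + 1, F = 25*u*v, G = 25*u^2 + 1.
Coefficients of the second fundamental form: L = 0, M = 5/sqrt(25*u^2 + 25*v^2 + 1), N = 0.
Assemble K = (LN − M²)/(EG − F²) = -25/(625*u^4 + 1250*u^2*v^2 + 50*u^2 + 625*v^4 + 50*v^2 + 1). At (u, v) = (1, 2): K = -25/15876.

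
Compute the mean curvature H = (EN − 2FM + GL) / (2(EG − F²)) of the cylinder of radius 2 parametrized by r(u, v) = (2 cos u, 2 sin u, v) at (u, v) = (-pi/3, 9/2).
H = -1/4

With E = 4, F = 0, G = 1, L = -2, M = 0, N = 0, assemble
  H = (EN − 2FM + GL) / (2(EG − F²)) = -1/4.
At (u, v) = (-pi/3, 9/2): H = -1/4.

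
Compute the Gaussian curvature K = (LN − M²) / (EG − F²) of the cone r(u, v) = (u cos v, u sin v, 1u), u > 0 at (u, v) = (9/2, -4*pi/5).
K = 0

Coefficients of the first fundamental form: E = 2, F = 0, G = u^2.
Coefficients of the second fundamental form: L = 0, M = 0, N = sqrt(2)*u^2/(2*Abs(u)).
Assemble K = (LN − M²)/(EG − F²) = 0. At (u, v) = (9/2, -4*pi/5): K = 0.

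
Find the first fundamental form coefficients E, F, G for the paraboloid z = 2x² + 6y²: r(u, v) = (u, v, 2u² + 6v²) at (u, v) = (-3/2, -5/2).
E = 37;  F = 180;  G = 901

Partials: r_u = (1, 0, 4*u), r_v = (0, 1, 12*v). As functions of (u, v):
  E = r_u · r_u = 16*u^2 + 1,
  F = r_u · r_v = 48*u*v,
  G = r_v · r_v = 144*v^2 + 1.
Evaluating at (u, v) = (-3/2, -5/2): E = 37, F = 180, G = 901.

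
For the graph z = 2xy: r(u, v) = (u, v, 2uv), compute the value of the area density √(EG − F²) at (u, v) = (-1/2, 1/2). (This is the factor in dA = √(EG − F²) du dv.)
√(EG − F²)|_{(-1/2, 1/2)} = sqrt(3)

E = 4*v^2 + 1, F = 4*u*v, G = 4*u^2 + 1, so EG − F² = 4*u^2 + 4*v^2 + 1. Taking the positive square root: √(EG − F²) = sqrt(4*u^2 + 4*v^2 + 1). At (u, v) = (-1/2, 1/2): sqrt(3).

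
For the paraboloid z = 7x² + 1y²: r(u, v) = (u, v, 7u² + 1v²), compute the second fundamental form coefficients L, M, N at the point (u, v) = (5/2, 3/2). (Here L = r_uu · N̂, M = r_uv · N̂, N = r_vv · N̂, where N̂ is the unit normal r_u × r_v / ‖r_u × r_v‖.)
L = 14*sqrt(1235)/1235;  M = 0;  N = 2*sqrt(1235)/1235

Compute the unit normal N̂(u, v) = (-14*u/sqrt(196*u^2 + 4*v^2 + 1), -2*v/sqrt(196*u^2 + 4*v^2 + 1), 1/sqrt(196*u^2 + 4*v^2 + 1)), and the second partials r_uu, r_uv, r_vv. Take dot products:
  L(u, v) = r_uu · N̂ = 14/sqrt(196*u^2 + 4*v^2 + 1),
  M(u, v) = r_uv · N̂ = 0,
  N(u, v) = r_vv · N̂ = 2/sqrt(196*u^2 + 4*v^2 + 1).
Evaluating at (u, v) = (5/2, 3/2):
  L = 14*sqrt(1235)/1235, M = 0, N = 2*sqrt(1235)/1235.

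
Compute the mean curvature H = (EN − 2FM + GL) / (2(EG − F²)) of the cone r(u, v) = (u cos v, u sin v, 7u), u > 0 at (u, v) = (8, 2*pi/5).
H = 7*sqrt(2)/160

With E = 50, F = 0, G = u^2, L = 0, M = 0, N = 7*sqrt(2)*u^2/(10*Abs(u)), assemble
  H = (EN − 2FM + GL) / (2(EG − F²)) = 7*sqrt(2)/(20*Abs(u)).
At (u, v) = (8, 2*pi/5): H = 7*sqrt(2)/160.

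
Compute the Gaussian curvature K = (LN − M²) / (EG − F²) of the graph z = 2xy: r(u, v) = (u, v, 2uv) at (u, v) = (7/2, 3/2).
K = -4/3481

Coefficients of the first fundamental form: E = 4*v^2 + 1, F = 4*u*v, G = 4*u^2 + 1.
Coefficients of the second fundamental form: L = 0, M = 2/sqrt(4*u^2 + 4*v^2 + 1), N = 0.
Assemble K = (LN − M²)/(EG − F²) = -4/(16*u^4 + 32*u^2*v^2 + 8*u^2 + 16*v^4 + 8*v^2 + 1). At (u, v) = (7/2, 3/2): K = -4/3481.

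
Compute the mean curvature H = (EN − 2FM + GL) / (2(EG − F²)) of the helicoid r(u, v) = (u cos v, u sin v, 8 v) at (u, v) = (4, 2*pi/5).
H = 0

With E = 1, F = 0, G = u^2 + 64, L = 0, M = -8/sqrt(u^2 + 64), N = 0, assemble
  H = (EN − 2FM + GL) / (2(EG − F²)) = 0.
At (u, v) = (4, 2*pi/5): H = 0.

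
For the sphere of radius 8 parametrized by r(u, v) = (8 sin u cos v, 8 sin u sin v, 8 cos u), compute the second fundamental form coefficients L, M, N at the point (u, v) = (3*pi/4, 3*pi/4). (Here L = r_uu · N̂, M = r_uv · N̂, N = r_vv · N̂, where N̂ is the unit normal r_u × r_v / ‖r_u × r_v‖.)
L = -8;  M = 0;  N = -4

Compute the unit normal N̂(u, v) = (sin(u)^2*cos(v)/Abs(sin(u)), sin(u)^2*sin(v)/Abs(sin(u)), sin(2*u)/(2*Abs(sin(u)))), and the second partials r_uu, r_uv, r_vv. Take dot products:
  L(u, v) = r_uu · N̂ = -8*sin(u)/Abs(sin(u)),
  M(u, v) = r_uv · N̂ = 0,
  N(u, v) = r_vv · N̂ = -8*sin(u)^3/Abs(sin(u)).
Evaluating at (u, v) = (3*pi/4, 3*pi/4):
  L = -8, M = 0, N = -4.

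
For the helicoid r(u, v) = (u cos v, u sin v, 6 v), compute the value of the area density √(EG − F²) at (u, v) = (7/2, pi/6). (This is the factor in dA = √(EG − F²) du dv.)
√(EG − F²)|_{(7/2, pi/6)} = sqrt(193)/2

E = 1, F = 0, G = u^2 + 36, so EG − F² = u^2 + 36. Taking the positive square root: √(EG − F²) = sqrt(u^2 + 36). At (u, v) = (7/2, pi/6): sqrt(193)/2.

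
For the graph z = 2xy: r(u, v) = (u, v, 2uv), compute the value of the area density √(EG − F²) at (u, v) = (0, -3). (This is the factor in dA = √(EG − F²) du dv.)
√(EG − F²)|_{(0, -3)} = sqrt(37)

E = 4*v^2 + 1, F = 4*u*v, G = 4*u^2 + 1, so EG − F² = 4*u^2 + 4*v^2 + 1. Taking the positive square root: √(EG − F²) = sqrt(4*u^2 + 4*v^2 + 1). At (u, v) = (0, -3): sqrt(37).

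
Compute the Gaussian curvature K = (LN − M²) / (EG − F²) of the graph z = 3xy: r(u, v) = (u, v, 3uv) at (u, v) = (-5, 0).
K = -9/51076

Coefficients of the first fundamental form: E = 9*v^2 + 1, F = 9*u*v, G = 9*u^2 + 1.
Coefficients of the second fundamental form: L = 0, M = 3/sqrt(9*u^2 + 9*v^2 + 1), N = 0.
Assemble K = (LN − M²)/(EG − F²) = -9/(81*u^4 + 162*u^2*v^2 + 18*u^2 + 81*v^4 + 18*v^2 + 1). At (u, v) = (-5, 0): K = -9/51076.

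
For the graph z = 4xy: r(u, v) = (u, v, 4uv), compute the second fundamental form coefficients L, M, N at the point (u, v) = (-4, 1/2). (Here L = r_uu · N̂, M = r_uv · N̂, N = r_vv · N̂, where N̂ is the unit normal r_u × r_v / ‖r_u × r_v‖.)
L = 0;  M = 4*sqrt(29)/87;  N = 0

Compute the unit normal N̂(u, v) = (-4*v/sqrt(16*u^2 + 16*v^2 + 1), -4*u/sqrt(16*u^2 + 16*v^2 + 1), 1/sqrt(16*u^2 + 16*v^2 + 1)), and the second partials r_uu, r_uv, r_vv. Take dot products:
  L(u, v) = r_uu · N̂ = 0,
  M(u, v) = r_uv · N̂ = 4/sqrt(16*u^2 + 16*v^2 + 1),
  N(u, v) = r_vv · N̂ = 0.
Evaluating at (u, v) = (-4, 1/2):
  L = 0, M = 4*sqrt(29)/87, N = 0.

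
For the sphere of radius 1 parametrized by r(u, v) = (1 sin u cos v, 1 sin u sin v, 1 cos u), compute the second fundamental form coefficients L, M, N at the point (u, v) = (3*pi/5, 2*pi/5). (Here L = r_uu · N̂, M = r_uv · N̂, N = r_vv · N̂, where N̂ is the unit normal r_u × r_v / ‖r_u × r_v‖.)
L = -1;  M = 0;  N = -5/8 - sqrt(5)/8

Compute the unit normal N̂(u, v) = (sin(u)^2*cos(v)/Abs(sin(u)), sin(u)^2*sin(v)/Abs(sin(u)), sin(2*u)/(2*Abs(sin(u)))), and the second partials r_uu, r_uv, r_vv. Take dot products:
  L(u, v) = r_uu · N̂ = -sin(u)/Abs(sin(u)),
  M(u, v) = r_uv · N̂ = 0,
  N(u, v) = r_vv · N̂ = -sin(u)^3/Abs(sin(u)).
Evaluating at (u, v) = (3*pi/5, 2*pi/5):
  L = -1, M = 0, N = -5/8 - sqrt(5)/8.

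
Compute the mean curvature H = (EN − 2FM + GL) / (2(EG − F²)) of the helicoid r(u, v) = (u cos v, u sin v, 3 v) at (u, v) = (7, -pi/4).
H = 0

With E = 1, F = 0, G = u^2 + 9, L = 0, M = -3/sqrt(u^2 + 9), N = 0, assemble
  H = (EN − 2FM + GL) / (2(EG − F²)) = 0.
At (u, v) = (7, -pi/4): H = 0.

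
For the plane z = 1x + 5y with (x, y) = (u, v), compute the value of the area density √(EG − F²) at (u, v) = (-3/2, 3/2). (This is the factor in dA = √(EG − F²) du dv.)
√(EG − F²)|_{(-3/2, 3/2)} = 3*sqrt(3)

E = 2, F = 5, G = 26, so EG − F² = 27. Taking the positive square root: √(EG − F²) = 3*sqrt(3). At (u, v) = (-3/2, 3/2): 3*sqrt(3).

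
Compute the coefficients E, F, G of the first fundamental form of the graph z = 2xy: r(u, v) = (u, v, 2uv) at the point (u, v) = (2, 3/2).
E = 10;  F = 12;  G = 17

Partials: r_u = (1, 0, 2*v), r_v = (0, 1, 2*u). As functions of (u, v):
  E = r_u · r_u = 4*v^2 + 1,
  F = r_u · r_v = 4*u*v,
  G = r_v · r_v = 4*u^2 + 1.
Evaluating at (u, v) = (2, 3/2): E = 10, F = 12, G = 17.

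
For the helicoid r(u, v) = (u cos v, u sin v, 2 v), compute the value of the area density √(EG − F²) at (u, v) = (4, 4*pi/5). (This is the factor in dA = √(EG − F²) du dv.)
√(EG − F²)|_{(4, 4*pi/5)} = 2*sqrt(5)

E = 1, F = 0, G = u^2 + 4, so EG − F² = u^2 + 4. Taking the positive square root: √(EG − F²) = sqrt(u^2 + 4). At (u, v) = (4, 4*pi/5): 2*sqrt(5).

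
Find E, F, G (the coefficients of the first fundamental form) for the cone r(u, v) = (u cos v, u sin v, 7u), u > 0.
E = 50;  F = 0;  G = u^2

Compute partials: r_u = (cos(v), sin(v), 7), r_v = (-u*sin(v), u*cos(v), 0). Then
  E = r_u · r_u = 50,
  F = r_u · r_v = 0,
  G = r_v · r_v = u^2.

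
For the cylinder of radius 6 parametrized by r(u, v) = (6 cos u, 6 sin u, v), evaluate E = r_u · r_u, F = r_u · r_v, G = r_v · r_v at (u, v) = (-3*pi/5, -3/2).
E = 36;  F = 0;  G = 1

Partials: r_u = (-6*sin(u), 6*cos(u), 0), r_v = (0, 0, 1). As functions of (u, v):
  E = r_u · r_u = 36,
  F = r_u · r_v = 0,
  G = r_v · r_v = 1.
Evaluating at (u, v) = (-3*pi/5, -3/2): E = 36, F = 0, G = 1.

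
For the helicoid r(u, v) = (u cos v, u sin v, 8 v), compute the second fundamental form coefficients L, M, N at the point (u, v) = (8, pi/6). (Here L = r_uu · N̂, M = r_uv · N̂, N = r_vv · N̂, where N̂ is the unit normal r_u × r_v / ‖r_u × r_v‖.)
L = 0;  M = -sqrt(2)/2;  N = 0

Compute the unit normal N̂(u, v) = (8*sin(v)/sqrt(u^2 + 64), -8*cos(v)/sqrt(u^2 + 64), u/sqrt(u^2 + 64)), and the second partials r_uu, r_uv, r_vv. Take dot products:
  L(u, v) = r_uu · N̂ = 0,
  M(u, v) = r_uv · N̂ = -8/sqrt(u^2 + 64),
  N(u, v) = r_vv · N̂ = 0.
Evaluating at (u, v) = (8, pi/6):
  L = 0, M = -sqrt(2)/2, N = 0.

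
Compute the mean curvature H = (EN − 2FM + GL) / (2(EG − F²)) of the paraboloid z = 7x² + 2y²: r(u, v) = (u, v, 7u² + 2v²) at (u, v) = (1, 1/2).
H = 143*sqrt(201)/13467

With E = 196*u^2 + 1, F = 56*u*v, G = 16*v^2 + 1, L = 14/sqrt(196*u^2 + 16*v^2 + 1), M = 0, N = 4/sqrt(196*u^2 + 16*v^2 + 1), assemble
  H = (EN − 2FM + GL) / (2(EG − F²)) = (392*u^2 + 112*v^2 + 9)/(196*u^2 + 16*v^2 + 1)^(3/2).
At (u, v) = (1, 1/2): H = 143*sqrt(201)/13467.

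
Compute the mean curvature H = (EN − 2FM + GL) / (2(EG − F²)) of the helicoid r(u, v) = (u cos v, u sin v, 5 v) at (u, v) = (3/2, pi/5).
H = 0

With E = 1, F = 0, G = u^2 + 25, L = 0, M = -5/sqrt(u^2 + 25), N = 0, assemble
  H = (EN − 2FM + GL) / (2(EG − F²)) = 0.
At (u, v) = (3/2, pi/5): H = 0.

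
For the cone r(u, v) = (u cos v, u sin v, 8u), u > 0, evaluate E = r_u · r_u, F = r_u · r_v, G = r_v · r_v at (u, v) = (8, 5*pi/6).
E = 65;  F = 0;  G = 64

Partials: r_u = (cos(v), sin(v), 8), r_v = (-u*sin(v), u*cos(v), 0). As functions of (u, v):
  E = r_u · r_u = 65,
  F = r_u · r_v = 0,
  G = r_v · r_v = u^2.
Evaluating at (u, v) = (8, 5*pi/6): E = 65, F = 0, G = 64.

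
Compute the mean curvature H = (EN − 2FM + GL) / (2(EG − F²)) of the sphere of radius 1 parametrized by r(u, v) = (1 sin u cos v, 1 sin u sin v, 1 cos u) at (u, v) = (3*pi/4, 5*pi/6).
H = -1

With E = 1, F = 0, G = sin(u)^2, L = -sin(u)/Abs(sin(u)), M = 0, N = -sin(u)^3/Abs(sin(u)), assemble
  H = (EN − 2FM + GL) / (2(EG − F²)) = -sin(u)/Abs(sin(u)).
At (u, v) = (3*pi/4, 5*pi/6): H = -1.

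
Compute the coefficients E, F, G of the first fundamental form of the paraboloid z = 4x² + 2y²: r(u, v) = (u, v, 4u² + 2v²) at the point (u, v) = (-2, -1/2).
E = 257;  F = 32;  G = 5

Partials: r_u = (1, 0, 8*u), r_v = (0, 1, 4*v). As functions of (u, v):
  E = r_u · r_u = 64*u^2 + 1,
  F = r_u · r_v = 32*u*v,
  G = r_v · r_v = 16*v^2 + 1.
Evaluating at (u, v) = (-2, -1/2): E = 257, F = 32, G = 5.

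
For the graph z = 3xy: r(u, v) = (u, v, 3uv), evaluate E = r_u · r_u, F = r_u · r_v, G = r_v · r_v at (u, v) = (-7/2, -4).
E = 145;  F = 126;  G = 445/4

Partials: r_u = (1, 0, 3*v), r_v = (0, 1, 3*u). As functions of (u, v):
  E = r_u · r_u = 9*v^2 + 1,
  F = r_u · r_v = 9*u*v,
  G = r_v · r_v = 9*u^2 + 1.
Evaluating at (u, v) = (-7/2, -4): E = 145, F = 126, G = 445/4.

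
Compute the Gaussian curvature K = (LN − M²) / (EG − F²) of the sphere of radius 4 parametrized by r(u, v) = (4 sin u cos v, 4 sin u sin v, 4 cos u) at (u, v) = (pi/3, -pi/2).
K = 1/16

Coefficients of the first fundamental form: E = 16, F = 0, G = 16*sin(u)^2.
Coefficients of the second fundamental form: L = -4*sin(u)/Abs(sin(u)), M = 0, N = -4*sin(u)^3/Abs(sin(u)).
Assemble K = (LN − M²)/(EG − F²) = 1/16. At (u, v) = (pi/3, -pi/2): K = 1/16.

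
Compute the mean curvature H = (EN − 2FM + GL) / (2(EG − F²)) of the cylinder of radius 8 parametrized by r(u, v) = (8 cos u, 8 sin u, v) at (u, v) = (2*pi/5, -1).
H = -1/16

With E = 64, F = 0, G = 1, L = -8, M = 0, N = 0, assemble
  H = (EN − 2FM + GL) / (2(EG − F²)) = -1/16.
At (u, v) = (2*pi/5, -1): H = -1/16.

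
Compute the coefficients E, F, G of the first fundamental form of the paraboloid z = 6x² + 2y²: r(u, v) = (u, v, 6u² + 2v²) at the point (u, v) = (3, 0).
E = 1297;  F = 0;  G = 1

Partials: r_u = (1, 0, 12*u), r_v = (0, 1, 4*v). As functions of (u, v):
  E = r_u · r_u = 144*u^2 + 1,
  F = r_u · r_v = 48*u*v,
  G = r_v · r_v = 16*v^2 + 1.
Evaluating at (u, v) = (3, 0): E = 1297, F = 0, G = 1.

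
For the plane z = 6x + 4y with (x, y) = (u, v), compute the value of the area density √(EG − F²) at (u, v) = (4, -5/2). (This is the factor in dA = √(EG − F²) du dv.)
√(EG − F²)|_{(4, -5/2)} = sqrt(53)

E = 37, F = 24, G = 17, so EG − F² = 53. Taking the positive square root: √(EG − F²) = sqrt(53). At (u, v) = (4, -5/2): sqrt(53).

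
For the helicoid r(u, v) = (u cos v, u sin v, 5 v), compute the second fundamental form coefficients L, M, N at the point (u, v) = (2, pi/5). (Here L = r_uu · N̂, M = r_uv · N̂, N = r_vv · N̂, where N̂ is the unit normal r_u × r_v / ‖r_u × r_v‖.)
L = 0;  M = -5*sqrt(29)/29;  N = 0

Compute the unit normal N̂(u, v) = (5*sin(v)/sqrt(u^2 + 25), -5*cos(v)/sqrt(u^2 + 25), u/sqrt(u^2 + 25)), and the second partials r_uu, r_uv, r_vv. Take dot products:
  L(u, v) = r_uu · N̂ = 0,
  M(u, v) = r_uv · N̂ = -5/sqrt(u^2 + 25),
  N(u, v) = r_vv · N̂ = 0.
Evaluating at (u, v) = (2, pi/5):
  L = 0, M = -5*sqrt(29)/29, N = 0.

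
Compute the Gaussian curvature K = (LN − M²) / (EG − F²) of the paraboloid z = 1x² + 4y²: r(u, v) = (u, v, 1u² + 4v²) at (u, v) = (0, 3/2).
K = 16/21025

Coefficients of the first fundamental form: E = 4*u^2 + 1, F = 16*u*v, G = 64*v^2 + 1.
Coefficients of the second fundamental form: L = 2/sqrt(4*u^2 + 64*v^2 + 1), M = 0, N = 8/sqrt(4*u^2 + 64*v^2 + 1).
Assemble K = (LN − M²)/(EG − F²) = 16/(16*u^4 + 512*u^2*v^2 + 8*u^2 + 4096*v^4 + 128*v^2 + 1). At (u, v) = (0, 3/2): K = 16/21025.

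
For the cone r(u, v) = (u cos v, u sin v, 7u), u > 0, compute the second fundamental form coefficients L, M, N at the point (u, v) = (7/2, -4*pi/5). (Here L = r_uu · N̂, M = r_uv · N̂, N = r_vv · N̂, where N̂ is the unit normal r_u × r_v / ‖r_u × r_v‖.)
L = 0;  M = 0;  N = 49*sqrt(2)/20

Compute the unit normal N̂(u, v) = (-7*sqrt(2)*u*cos(v)/(10*Abs(u)), -7*sqrt(2)*u*sin(v)/(10*Abs(u)), sqrt(2)*u/(10*Abs(u))), and the second partials r_uu, r_uv, r_vv. Take dot products:
  L(u, v) = r_uu · N̂ = 0,
  M(u, v) = r_uv · N̂ = 0,
  N(u, v) = r_vv · N̂ = 7*sqrt(2)*u^2/(10*Abs(u)).
Evaluating at (u, v) = (7/2, -4*pi/5):
  L = 0, M = 0, N = 49*sqrt(2)/20.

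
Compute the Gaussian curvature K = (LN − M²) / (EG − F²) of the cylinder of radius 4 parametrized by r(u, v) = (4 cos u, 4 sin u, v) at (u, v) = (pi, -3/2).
K = 0

Coefficients of the first fundamental form: E = 16, F = 0, G = 1.
Coefficients of the second fundamental form: L = -4, M = 0, N = 0.
Assemble K = (LN − M²)/(EG − F²) = 0. At (u, v) = (pi, -3/2): K = 0.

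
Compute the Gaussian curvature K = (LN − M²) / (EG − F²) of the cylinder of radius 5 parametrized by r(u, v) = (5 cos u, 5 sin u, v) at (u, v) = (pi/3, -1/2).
K = 0

Coefficients of the first fundamental form: E = 25, F = 0, G = 1.
Coefficients of the second fundamental form: L = -5, M = 0, N = 0.
Assemble K = (LN − M²)/(EG − F²) = 0. At (u, v) = (pi/3, -1/2): K = 0.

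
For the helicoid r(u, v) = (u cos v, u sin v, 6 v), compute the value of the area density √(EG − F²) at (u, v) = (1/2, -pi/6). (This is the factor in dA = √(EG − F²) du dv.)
√(EG − F²)|_{(1/2, -pi/6)} = sqrt(145)/2

E = 1, F = 0, G = u^2 + 36, so EG − F² = u^2 + 36. Taking the positive square root: √(EG − F²) = sqrt(u^2 + 36). At (u, v) = (1/2, -pi/6): sqrt(145)/2.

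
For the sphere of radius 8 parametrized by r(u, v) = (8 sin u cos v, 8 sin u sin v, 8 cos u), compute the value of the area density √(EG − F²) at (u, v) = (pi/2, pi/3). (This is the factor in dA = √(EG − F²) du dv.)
√(EG − F²)|_{(pi/2, pi/3)} = 64

E = 64, F = 0, G = 64*sin(u)^2, so EG − F² = 4096*sin(u)^2. Taking the positive square root: √(EG − F²) = 64*Abs(sin(u)). At (u, v) = (pi/2, pi/3): 64.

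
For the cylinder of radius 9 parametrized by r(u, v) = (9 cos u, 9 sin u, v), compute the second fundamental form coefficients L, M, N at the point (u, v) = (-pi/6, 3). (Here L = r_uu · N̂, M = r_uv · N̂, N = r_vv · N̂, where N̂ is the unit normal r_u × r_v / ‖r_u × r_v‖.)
L = -9;  M = 0;  N = 0

Compute the unit normal N̂(u, v) = (cos(u), sin(u), 0), and the second partials r_uu, r_uv, r_vv. Take dot products:
  L(u, v) = r_uu · N̂ = -9,
  M(u, v) = r_uv · N̂ = 0,
  N(u, v) = r_vv · N̂ = 0.
Evaluating at (u, v) = (-pi/6, 3):
  L = -9, M = 0, N = 0.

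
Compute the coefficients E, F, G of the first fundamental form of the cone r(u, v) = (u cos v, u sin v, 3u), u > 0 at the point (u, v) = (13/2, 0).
E = 10;  F = 0;  G = 169/4

Partials: r_u = (cos(v), sin(v), 3), r_v = (-u*sin(v), u*cos(v), 0). As functions of (u, v):
  E = r_u · r_u = 10,
  F = r_u · r_v = 0,
  G = r_v · r_v = u^2.
Evaluating at (u, v) = (13/2, 0): E = 10, F = 0, G = 169/4.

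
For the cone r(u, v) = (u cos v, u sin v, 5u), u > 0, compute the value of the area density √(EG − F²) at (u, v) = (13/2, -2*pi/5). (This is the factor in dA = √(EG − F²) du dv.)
√(EG − F²)|_{(13/2, -2*pi/5)} = 13*sqrt(26)/2

E = 26, F = 0, G = u^2, so EG − F² = 26*u^2. Taking the positive square root: √(EG − F²) = sqrt(26)*Abs(u). At (u, v) = (13/2, -2*pi/5): 13*sqrt(26)/2.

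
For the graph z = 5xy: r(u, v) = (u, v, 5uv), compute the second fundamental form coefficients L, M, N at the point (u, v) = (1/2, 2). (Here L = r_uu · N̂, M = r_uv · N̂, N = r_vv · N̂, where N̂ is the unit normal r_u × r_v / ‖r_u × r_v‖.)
L = 0;  M = 10*sqrt(429)/429;  N = 0

Compute the unit normal N̂(u, v) = (-5*v/sqrt(25*u^2 + 25*v^2 + 1), -5*u/sqrt(25*u^2 + 25*v^2 + 1), 1/sqrt(25*u^2 + 25*v^2 + 1)), and the second partials r_uu, r_uv, r_vv. Take dot products:
  L(u, v) = r_uu · N̂ = 0,
  M(u, v) = r_uv · N̂ = 5/sqrt(25*u^2 + 25*v^2 + 1),
  N(u, v) = r_vv · N̂ = 0.
Evaluating at (u, v) = (1/2, 2):
  L = 0, M = 10*sqrt(429)/429, N = 0.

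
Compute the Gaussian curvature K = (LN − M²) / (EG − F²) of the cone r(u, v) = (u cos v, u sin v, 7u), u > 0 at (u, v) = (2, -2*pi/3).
K = 0

Coefficients of the first fundamental form: E = 50, F = 0, G = u^2.
Coefficients of the second fundamental form: L = 0, M = 0, N = 7*sqrt(2)*u^2/(10*Abs(u)).
Assemble K = (LN − M²)/(EG − F²) = 0. At (u, v) = (2, -2*pi/3): K = 0.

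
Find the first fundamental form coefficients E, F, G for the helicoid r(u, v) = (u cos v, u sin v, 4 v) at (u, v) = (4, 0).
E = 1;  F = 0;  G = 32

Partials: r_u = (cos(v), sin(v), 0), r_v = (-u*sin(v), u*cos(v), 4). As functions of (u, v):
  E = r_u · r_u = 1,
  F = r_u · r_v = 0,
  G = r_v · r_v = u^2 + 16.
Evaluating at (u, v) = (4, 0): E = 1, F = 0, G = 32.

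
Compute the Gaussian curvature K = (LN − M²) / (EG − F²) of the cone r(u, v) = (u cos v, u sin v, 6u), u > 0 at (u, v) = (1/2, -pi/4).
K = 0

Coefficients of the first fundamental form: E = 37, F = 0, G = u^2.
Coefficients of the second fundamental form: L = 0, M = 0, N = 6*sqrt(37)*u^2/(37*Abs(u)).
Assemble K = (LN − M²)/(EG − F²) = 0. At (u, v) = (1/2, -pi/4): K = 0.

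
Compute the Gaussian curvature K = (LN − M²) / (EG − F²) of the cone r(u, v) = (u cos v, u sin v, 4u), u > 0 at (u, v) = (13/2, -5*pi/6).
K = 0

Coefficients of the first fundamental form: E = 17, F = 0, G = u^2.
Coefficients of the second fundamental form: L = 0, M = 0, N = 4*sqrt(17)*u^2/(17*Abs(u)).
Assemble K = (LN − M²)/(EG − F²) = 0. At (u, v) = (13/2, -5*pi/6): K = 0.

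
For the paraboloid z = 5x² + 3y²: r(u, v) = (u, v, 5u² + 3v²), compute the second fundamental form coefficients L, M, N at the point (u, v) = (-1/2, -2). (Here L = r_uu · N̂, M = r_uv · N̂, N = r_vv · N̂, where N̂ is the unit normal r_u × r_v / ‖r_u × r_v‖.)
L = sqrt(170)/17;  M = 0;  N = 3*sqrt(170)/85

Compute the unit normal N̂(u, v) = (-10*u/sqrt(100*u^2 + 36*v^2 + 1), -6*v/sqrt(100*u^2 + 36*v^2 + 1), 1/sqrt(100*u^2 + 36*v^2 + 1)), and the second partials r_uu, r_uv, r_vv. Take dot products:
  L(u, v) = r_uu · N̂ = 10/sqrt(100*u^2 + 36*v^2 + 1),
  M(u, v) = r_uv · N̂ = 0,
  N(u, v) = r_vv · N̂ = 6/sqrt(100*u^2 + 36*v^2 + 1).
Evaluating at (u, v) = (-1/2, -2):
  L = sqrt(170)/17, M = 0, N = 3*sqrt(170)/85.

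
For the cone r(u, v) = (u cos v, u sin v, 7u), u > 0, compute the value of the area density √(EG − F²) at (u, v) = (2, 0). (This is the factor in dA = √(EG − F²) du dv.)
√(EG − F²)|_{(2, 0)} = 10*sqrt(2)

E = 50, F = 0, G = u^2, so EG − F² = 50*u^2. Taking the positive square root: √(EG − F²) = 5*sqrt(2)*Abs(u). At (u, v) = (2, 0): 10*sqrt(2).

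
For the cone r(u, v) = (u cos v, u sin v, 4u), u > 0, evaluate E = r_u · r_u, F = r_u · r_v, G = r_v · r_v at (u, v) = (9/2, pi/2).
E = 17;  F = 0;  G = 81/4

Partials: r_u = (cos(v), sin(v), 4), r_v = (-u*sin(v), u*cos(v), 0). As functions of (u, v):
  E = r_u · r_u = 17,
  F = r_u · r_v = 0,
  G = r_v · r_v = u^2.
Evaluating at (u, v) = (9/2, pi/2): E = 17, F = 0, G = 81/4.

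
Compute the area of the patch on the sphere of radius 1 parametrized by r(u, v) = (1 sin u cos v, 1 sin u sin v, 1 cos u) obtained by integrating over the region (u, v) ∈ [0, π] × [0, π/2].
Area = pi

Area = ∫∫ √(EG − F²) du dv with √(EG − F²) = Abs(sin(u)). Integrating over [0, π] × [0, π/2] gives pi.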